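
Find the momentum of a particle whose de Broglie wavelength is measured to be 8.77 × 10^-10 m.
7.56 × 10^-25 kg·m/s

From the de Broglie relation λ = h/p, we solve for p:

p = h/λ
p = (6.626 × 10^-34 J·s) / (8.77 × 10^-10 m)
p = 7.56 × 10^-25 kg·m/s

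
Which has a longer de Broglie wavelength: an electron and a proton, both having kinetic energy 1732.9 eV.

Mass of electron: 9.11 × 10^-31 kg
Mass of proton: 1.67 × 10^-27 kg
The electron has the longer wavelength.

Using λ = h/√(2mKE):

For electron: λ₁ = h/√(2m₁KE) = 2.95 × 10^-11 m
For proton: λ₂ = h/√(2m₂KE) = 6.88 × 10^-13 m

Since λ ∝ 1/√m at constant kinetic energy, the lighter particle has the longer wavelength.

The electron has the longer de Broglie wavelength.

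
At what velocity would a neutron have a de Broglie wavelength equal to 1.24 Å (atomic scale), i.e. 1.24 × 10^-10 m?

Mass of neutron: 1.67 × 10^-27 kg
3.20 × 10^3 m/s

From λ = h/(mv), solve for v:

v = h/(mλ)
v = (6.626 × 10^-34 J·s) / (1.67 × 10^-27 kg × 1.24 × 10^-10 m)
v = 3.20 × 10^3 m/s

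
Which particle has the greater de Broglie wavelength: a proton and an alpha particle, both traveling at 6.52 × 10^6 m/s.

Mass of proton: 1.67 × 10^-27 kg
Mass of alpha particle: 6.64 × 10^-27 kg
The proton has the longer wavelength.

Using λ = h/(mv), since both particles have the same velocity, the wavelength depends only on mass.

For proton: λ₁ = h/(m₁v) = 6.09 × 10^-14 m
For alpha particle: λ₂ = h/(m₂v) = 1.53 × 10^-14 m

Since λ ∝ 1/m at constant velocity, the lighter particle has the longer wavelength.

The proton has the longer de Broglie wavelength.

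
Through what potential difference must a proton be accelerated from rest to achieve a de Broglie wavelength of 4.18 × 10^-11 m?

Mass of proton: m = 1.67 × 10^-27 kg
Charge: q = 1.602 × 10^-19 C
4.70 × 10^-1 V

From λ = h/√(2mqV), we solve for V:

λ² = h²/(2mqV)
V = h²/(2mqλ²)
V = (6.626 × 10^-34 J·s)² / (2 × 1.67 × 10^-27 kg × 1.602 × 10^-19 C × (4.18 × 10^-11 m)²)
V = 4.70 × 10^-1 V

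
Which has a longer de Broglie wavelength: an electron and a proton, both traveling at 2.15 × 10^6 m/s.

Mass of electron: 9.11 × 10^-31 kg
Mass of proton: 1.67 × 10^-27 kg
The electron has the longer wavelength.

Using λ = h/(mv), since both particles have the same velocity, the wavelength depends only on mass.

For electron: λ₁ = h/(m₁v) = 3.38 × 10^-10 m
For proton: λ₂ = h/(m₂v) = 1.85 × 10^-13 m

Since λ ∝ 1/m at constant velocity, the lighter particle has the longer wavelength.

The electron has the longer de Broglie wavelength.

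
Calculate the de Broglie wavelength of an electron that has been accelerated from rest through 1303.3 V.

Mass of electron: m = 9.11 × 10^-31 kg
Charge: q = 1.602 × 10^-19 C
3.40 × 10^-11 m

When a particle is accelerated through voltage V, it gains kinetic energy KE = qV.

The de Broglie wavelength is then λ = h/√(2mqV):

λ = h/√(2mqV)
λ = (6.626 × 10^-34 J·s) / √(2 × 9.11 × 10^-31 kg × 1.602 × 10^-19 C × 1303.3 V)
λ = 3.40 × 10^-11 m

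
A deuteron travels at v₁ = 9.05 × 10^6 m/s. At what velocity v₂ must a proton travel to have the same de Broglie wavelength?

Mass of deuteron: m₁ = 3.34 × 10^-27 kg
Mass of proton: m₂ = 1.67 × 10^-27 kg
v₂ = 1.81 × 10^7 m/s

For equal de Broglie wavelengths: λ₁ = λ₂

h/(m₁v₁) = h/(m₂v₂)
m₁v₁ = m₂v₂
v₂ = v₁ · (m₁/m₂)

v₂ = 9.05 × 10^6 m/s × (3.34 × 10^-27 kg / 1.67 × 10^-27 kg)
v₂ = 1.81 × 10^7 m/s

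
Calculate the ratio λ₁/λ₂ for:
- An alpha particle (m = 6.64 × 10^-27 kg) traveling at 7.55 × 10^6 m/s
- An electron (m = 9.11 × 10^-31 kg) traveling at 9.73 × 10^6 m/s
λ₁/λ₂ = 1.77 × 10^-4

Using λ = h/(mv):

λ₁ = h/(m₁v₁) = 1.32 × 10^-14 m
λ₂ = h/(m₂v₂) = 7.48 × 10^-11 m

Ratio λ₁/λ₂ = (m₂v₂)/(m₁v₁)
         = (9.11 × 10^-31 kg × 9.73 × 10^6 m/s) / (6.64 × 10^-27 kg × 7.55 × 10^6 m/s)
         = 1.77 × 10^-4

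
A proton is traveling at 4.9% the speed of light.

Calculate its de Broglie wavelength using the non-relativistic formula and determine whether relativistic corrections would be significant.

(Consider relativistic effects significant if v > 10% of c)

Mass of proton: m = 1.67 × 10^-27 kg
No, relativistic corrections are not needed.

Using the non-relativistic de Broglie formula λ = h/(mv):

v = 4.9% × c = 1.469 × 10^7 m/s

λ = h/(mv)
λ = (6.626 × 10^-34 J·s) / (1.67 × 10^-27 kg × 1.469 × 10^7 m/s)
λ = 2.70 × 10^-14 m

Since v = 4.9% of c < 10% of c, relativistic corrections are NOT significant and this non-relativistic result is a good approximation.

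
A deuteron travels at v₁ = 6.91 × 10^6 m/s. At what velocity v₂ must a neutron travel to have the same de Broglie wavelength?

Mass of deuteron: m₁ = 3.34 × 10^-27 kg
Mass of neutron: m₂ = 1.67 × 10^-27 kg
v₂ = 1.38 × 10^7 m/s

For equal de Broglie wavelengths: λ₁ = λ₂

h/(m₁v₁) = h/(m₂v₂)
m₁v₁ = m₂v₂
v₂ = v₁ · (m₁/m₂)

v₂ = 6.91 × 10^6 m/s × (3.34 × 10^-27 kg / 1.67 × 10^-27 kg)
v₂ = 1.38 × 10^7 m/s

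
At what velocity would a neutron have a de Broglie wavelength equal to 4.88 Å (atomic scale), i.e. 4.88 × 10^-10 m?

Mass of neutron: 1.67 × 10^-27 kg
8.13 × 10^2 m/s

From λ = h/(mv), solve for v:

v = h/(mλ)
v = (6.626 × 10^-34 J·s) / (1.67 × 10^-27 kg × 4.88 × 10^-10 m)
v = 8.13 × 10^2 m/s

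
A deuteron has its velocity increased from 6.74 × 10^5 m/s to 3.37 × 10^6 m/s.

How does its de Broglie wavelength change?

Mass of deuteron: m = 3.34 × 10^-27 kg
The wavelength decreases by a factor of 5.

Using λ = h/(mv):

Initial wavelength: λ₁ = h/(mv₁) = 2.94 × 10^-13 m
Final wavelength: λ₂ = h/(mv₂) = 5.89 × 10^-14 m

Since λ ∝ 1/v, when velocity increases by a factor of 5, the wavelength decreases by a factor of 5.

λ₂/λ₁ = v₁/v₂ = 1/5

The wavelength decreases by a factor of 5.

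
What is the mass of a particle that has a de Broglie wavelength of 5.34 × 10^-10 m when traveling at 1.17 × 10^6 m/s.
1.06 × 10^-30 kg

From the de Broglie relation λ = h/(mv), we solve for m:

m = h/(λv)
m = (6.626 × 10^-34 J·s) / (5.34 × 10^-10 m × 1.17 × 10^6 m/s)
m = 1.06 × 10^-30 kg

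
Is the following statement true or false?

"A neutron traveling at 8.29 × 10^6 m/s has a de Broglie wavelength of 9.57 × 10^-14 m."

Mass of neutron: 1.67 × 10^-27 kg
False

The claim is incorrect.

Using λ = h/(mv):
λ = (6.626 × 10^-34 J·s) / (1.67 × 10^-27 kg × 8.29 × 10^6 m/s)
λ = 4.79 × 10^-14 m

The actual wavelength differs from the claimed 9.57 × 10^-14 m.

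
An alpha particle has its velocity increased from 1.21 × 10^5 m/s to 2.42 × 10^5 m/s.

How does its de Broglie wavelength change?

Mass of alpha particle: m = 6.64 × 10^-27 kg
The wavelength decreases by a factor of 2.

Using λ = h/(mv):

Initial wavelength: λ₁ = h/(mv₁) = 8.25 × 10^-13 m
Final wavelength: λ₂ = h/(mv₂) = 4.12 × 10^-13 m

Since λ ∝ 1/v, when velocity increases by a factor of 2, the wavelength decreases by a factor of 2.

λ₂/λ₁ = v₁/v₂ = 1/2

The wavelength decreases by a factor of 2.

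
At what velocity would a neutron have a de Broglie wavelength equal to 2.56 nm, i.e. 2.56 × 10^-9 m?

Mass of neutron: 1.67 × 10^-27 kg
1.55 × 10^2 m/s

From λ = h/(mv), solve for v:

v = h/(mλ)
v = (6.626 × 10^-34 J·s) / (1.67 × 10^-27 kg × 2.56 × 10^-9 m)
v = 1.55 × 10^2 m/s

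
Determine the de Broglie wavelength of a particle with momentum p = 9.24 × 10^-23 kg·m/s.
7.17 × 10^-12 m

Using the de Broglie relation λ = h/p:

λ = h/p
λ = (6.626 × 10^-34 J·s) / (9.24 × 10^-23 kg·m/s)
λ = 7.17 × 10^-12 m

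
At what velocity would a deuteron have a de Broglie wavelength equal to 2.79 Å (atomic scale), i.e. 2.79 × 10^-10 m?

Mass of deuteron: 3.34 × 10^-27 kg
7.11 × 10^2 m/s

From λ = h/(mv), solve for v:

v = h/(mλ)
v = (6.626 × 10^-34 J·s) / (3.34 × 10^-27 kg × 2.79 × 10^-10 m)
v = 7.11 × 10^2 m/s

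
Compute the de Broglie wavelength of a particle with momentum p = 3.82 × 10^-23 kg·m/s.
1.73 × 10^-11 m

Using the de Broglie relation λ = h/p:

λ = h/p
λ = (6.626 × 10^-34 J·s) / (3.82 × 10^-23 kg·m/s)
λ = 1.73 × 10^-11 m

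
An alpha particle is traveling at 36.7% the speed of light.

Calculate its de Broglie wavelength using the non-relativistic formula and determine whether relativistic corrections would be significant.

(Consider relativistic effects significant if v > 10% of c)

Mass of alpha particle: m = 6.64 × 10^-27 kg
Yes, relativistic corrections are needed.

Using the non-relativistic de Broglie formula λ = h/(mv):

v = 36.7% × c = 1.100 × 10^8 m/s

λ = h/(mv)
λ = (6.626 × 10^-34 J·s) / (6.64 × 10^-27 kg × 1.100 × 10^8 m/s)
λ = 9.07 × 10^-16 m

Since v = 36.7% of c > 10% of c, relativistic corrections ARE significant and the actual wavelength would differ from this non-relativistic estimate.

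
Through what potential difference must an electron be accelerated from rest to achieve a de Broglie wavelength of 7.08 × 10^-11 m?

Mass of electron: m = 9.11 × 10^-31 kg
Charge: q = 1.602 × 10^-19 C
300 V

From λ = h/√(2mqV), we solve for V:

λ² = h²/(2mqV)
V = h²/(2mqλ²)
V = (6.626 × 10^-34 J·s)² / (2 × 9.11 × 10^-31 kg × 1.602 × 10^-19 C × (7.08 × 10^-11 m)²)
V = 300 V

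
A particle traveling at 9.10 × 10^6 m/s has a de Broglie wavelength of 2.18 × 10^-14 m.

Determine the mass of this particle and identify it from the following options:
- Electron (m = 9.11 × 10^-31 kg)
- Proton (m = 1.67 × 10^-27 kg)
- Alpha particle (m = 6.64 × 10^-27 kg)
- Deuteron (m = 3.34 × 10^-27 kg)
The particle is a deuteron.

From λ = h/(mv), solve for mass:

m = h/(λv)
m = (6.626 × 10^-34 J·s) / (2.18 × 10^-14 m × 9.10 × 10^6 m/s)
m = 3.34 × 10^-27 kg

Comparing with the listed masses, this is closest to a deuteron.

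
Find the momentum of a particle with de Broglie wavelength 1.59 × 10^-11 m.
4.17 × 10^-23 kg·m/s

From the de Broglie relation λ = h/p, we solve for p:

p = h/λ
p = (6.626 × 10^-34 J·s) / (1.59 × 10^-11 m)
p = 4.17 × 10^-23 kg·m/s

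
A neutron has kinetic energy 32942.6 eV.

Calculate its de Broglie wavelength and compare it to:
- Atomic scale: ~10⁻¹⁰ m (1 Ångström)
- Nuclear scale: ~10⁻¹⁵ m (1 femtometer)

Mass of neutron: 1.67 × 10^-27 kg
λ = 1.58 × 10^-13 m, which is between nuclear and atomic scales.

Using λ = h/√(2mKE):

KE = 32942.6 eV = 5.278 × 10^-15 J

λ = h/√(2mKE)
λ = (6.626 × 10^-34 J·s) / √(2 × 1.67 × 10^-27 kg × 5.278 × 10^-15 J)
λ = 1.58 × 10^-13 m

Comparison:
- Atomic scale (10⁻¹⁰ m): λ is 0.0016× this size
- Nuclear scale (10⁻¹⁵ m): λ is 1.6e+02× this size

The wavelength is between nuclear and atomic scales.

This wavelength is appropriate for probing atomic structure but too large for nuclear physics experiments.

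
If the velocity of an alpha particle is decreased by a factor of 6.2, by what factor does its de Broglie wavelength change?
The wavelength increases by a factor of 6.2.

From λ = h/(mv), the wavelength is inversely proportional to velocity:

λ ∝ 1/v

If v → v/6.2, then λ → 6.2λ

When velocity is decreased by a factor of 6.2, the wavelength increases by a factor of 6.2.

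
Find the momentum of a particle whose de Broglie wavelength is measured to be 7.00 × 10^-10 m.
9.47 × 10^-25 kg·m/s

From the de Broglie relation λ = h/p, we solve for p:

p = h/λ
p = (6.626 × 10^-34 J·s) / (7.00 × 10^-10 m)
p = 9.47 × 10^-25 kg·m/s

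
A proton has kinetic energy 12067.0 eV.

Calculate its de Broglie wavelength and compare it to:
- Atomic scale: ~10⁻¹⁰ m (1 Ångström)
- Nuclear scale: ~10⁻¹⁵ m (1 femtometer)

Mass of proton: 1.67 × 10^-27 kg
λ = 2.61 × 10^-13 m, which is between nuclear and atomic scales.

Using λ = h/√(2mKE):

KE = 12067.0 eV = 1.933 × 10^-15 J

λ = h/√(2mKE)
λ = (6.626 × 10^-34 J·s) / √(2 × 1.67 × 10^-27 kg × 1.933 × 10^-15 J)
λ = 2.61 × 10^-13 m

Comparison:
- Atomic scale (10⁻¹⁰ m): λ is 0.0026× this size
- Nuclear scale (10⁻¹⁵ m): λ is 2.6e+02× this size

The wavelength is between nuclear and atomic scales.

This wavelength is appropriate for probing atomic structure but too large for nuclear physics experiments.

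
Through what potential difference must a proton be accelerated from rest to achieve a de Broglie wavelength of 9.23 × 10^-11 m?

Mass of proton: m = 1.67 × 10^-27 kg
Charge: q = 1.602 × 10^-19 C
9.63 × 10^-2 V

From λ = h/√(2mqV), we solve for V:

λ² = h²/(2mqV)
V = h²/(2mqλ²)
V = (6.626 × 10^-34 J·s)² / (2 × 1.67 × 10^-27 kg × 1.602 × 10^-19 C × (9.23 × 10^-11 m)²)
V = 9.63 × 10^-2 V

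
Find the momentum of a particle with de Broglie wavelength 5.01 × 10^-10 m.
1.32 × 10^-24 kg·m/s

From the de Broglie relation λ = h/p, we solve for p:

p = h/λ
p = (6.626 × 10^-34 J·s) / (5.01 × 10^-10 m)
p = 1.32 × 10^-24 kg·m/s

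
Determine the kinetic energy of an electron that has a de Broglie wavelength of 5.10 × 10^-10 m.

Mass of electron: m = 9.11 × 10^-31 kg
9.26 × 10^-19 J (or 5.78 eV)

From λ = h/√(2mKE), we solve for KE:

λ² = h²/(2mKE)
KE = h²/(2mλ²)
KE = (6.626 × 10^-34 J·s)² / (2 × 9.11 × 10^-31 kg × (5.10 × 10^-10 m)²)
KE = 9.26 × 10^-19 J
KE = 5.78 eV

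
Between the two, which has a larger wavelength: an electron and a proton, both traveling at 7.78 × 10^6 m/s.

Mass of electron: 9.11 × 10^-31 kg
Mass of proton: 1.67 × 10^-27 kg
The electron has the longer wavelength.

Using λ = h/(mv), since both particles have the same velocity, the wavelength depends only on mass.

For electron: λ₁ = h/(m₁v) = 9.35 × 10^-11 m
For proton: λ₂ = h/(m₂v) = 5.10 × 10^-14 m

Since λ ∝ 1/m at constant velocity, the lighter particle has the longer wavelength.

The electron has the longer de Broglie wavelength.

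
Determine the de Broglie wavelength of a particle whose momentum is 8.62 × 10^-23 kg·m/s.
7.69 × 10^-12 m

Using the de Broglie relation λ = h/p:

λ = h/p
λ = (6.626 × 10^-34 J·s) / (8.62 × 10^-23 kg·m/s)
λ = 7.69 × 10^-12 m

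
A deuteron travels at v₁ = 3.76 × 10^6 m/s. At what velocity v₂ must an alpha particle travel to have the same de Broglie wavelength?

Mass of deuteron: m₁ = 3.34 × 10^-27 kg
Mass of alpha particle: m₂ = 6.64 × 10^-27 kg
v₂ = 1.89 × 10^6 m/s

For equal de Broglie wavelengths: λ₁ = λ₂

h/(m₁v₁) = h/(m₂v₂)
m₁v₁ = m₂v₂
v₂ = v₁ · (m₁/m₂)

v₂ = 3.76 × 10^6 m/s × (3.34 × 10^-27 kg / 6.64 × 10^-27 kg)
v₂ = 1.89 × 10^6 m/s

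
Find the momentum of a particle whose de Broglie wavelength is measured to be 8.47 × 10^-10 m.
7.82 × 10^-25 kg·m/s

From the de Broglie relation λ = h/p, we solve for p:

p = h/λ
p = (6.626 × 10^-34 J·s) / (8.47 × 10^-10 m)
p = 7.82 × 10^-25 kg·m/s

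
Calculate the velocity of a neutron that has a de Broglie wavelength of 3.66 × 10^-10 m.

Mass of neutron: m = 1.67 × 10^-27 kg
1.08 × 10^3 m/s

From the de Broglie relation λ = h/(mv), we solve for v:

v = h/(mλ)
v = (6.626 × 10^-34 J·s) / (1.67 × 10^-27 kg × 3.66 × 10^-10 m)
v = 1.08 × 10^3 m/s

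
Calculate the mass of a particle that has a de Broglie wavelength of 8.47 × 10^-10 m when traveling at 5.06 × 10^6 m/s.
1.55 × 10^-31 kg

From the de Broglie relation λ = h/(mv), we solve for m:

m = h/(λv)
m = (6.626 × 10^-34 J·s) / (8.47 × 10^-10 m × 5.06 × 10^6 m/s)
m = 1.55 × 10^-31 kg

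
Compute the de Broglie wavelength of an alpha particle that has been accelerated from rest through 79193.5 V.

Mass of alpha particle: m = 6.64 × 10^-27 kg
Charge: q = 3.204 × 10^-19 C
3.61 × 10^-14 m

When a particle is accelerated through voltage V, it gains kinetic energy KE = qV.

The de Broglie wavelength is then λ = h/√(2mqV):

λ = h/√(2mqV)
λ = (6.626 × 10^-34 J·s) / √(2 × 6.64 × 10^-27 kg × 3.204 × 10^-19 C × 79193.5 V)
λ = 3.61 × 10^-14 m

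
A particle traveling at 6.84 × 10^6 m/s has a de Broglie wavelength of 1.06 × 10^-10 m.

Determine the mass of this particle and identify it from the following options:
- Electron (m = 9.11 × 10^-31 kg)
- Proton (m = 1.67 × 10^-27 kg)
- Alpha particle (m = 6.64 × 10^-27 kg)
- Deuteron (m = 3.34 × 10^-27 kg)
The particle is an electron.

From λ = h/(mv), solve for mass:

m = h/(λv)
m = (6.626 × 10^-34 J·s) / (1.06 × 10^-10 m × 6.84 × 10^6 m/s)
m = 9.14 × 10^-31 kg

Comparing with the listed masses, this is closest to an electron.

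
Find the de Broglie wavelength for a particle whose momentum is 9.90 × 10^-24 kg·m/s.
6.69 × 10^-11 m

Using the de Broglie relation λ = h/p:

λ = h/p
λ = (6.626 × 10^-34 J·s) / (9.90 × 10^-24 kg·m/s)
λ = 6.69 × 10^-11 m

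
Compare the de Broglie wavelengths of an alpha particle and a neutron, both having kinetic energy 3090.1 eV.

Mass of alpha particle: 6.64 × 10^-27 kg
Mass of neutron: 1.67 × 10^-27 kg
The neutron has the longer wavelength.

Using λ = h/√(2mKE):

For alpha particle: λ₁ = h/√(2m₁KE) = 2.58 × 10^-13 m
For neutron: λ₂ = h/√(2m₂KE) = 5.15 × 10^-13 m

Since λ ∝ 1/√m at constant kinetic energy, the lighter particle has the longer wavelength.

The neutron has the longer de Broglie wavelength.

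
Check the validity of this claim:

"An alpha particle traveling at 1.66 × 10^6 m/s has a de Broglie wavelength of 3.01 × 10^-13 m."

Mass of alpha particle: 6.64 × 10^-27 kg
False

The claim is incorrect.

Using λ = h/(mv):
λ = (6.626 × 10^-34 J·s) / (6.64 × 10^-27 kg × 1.66 × 10^6 m/s)
λ = 6.01 × 10^-14 m

The actual wavelength differs from the claimed 3.01 × 10^-13 m.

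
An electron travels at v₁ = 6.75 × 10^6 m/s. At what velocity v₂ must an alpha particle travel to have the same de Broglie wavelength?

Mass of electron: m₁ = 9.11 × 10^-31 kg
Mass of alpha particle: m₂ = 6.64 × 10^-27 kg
v₂ = 9.26 × 10^2 m/s

For equal de Broglie wavelengths: λ₁ = λ₂

h/(m₁v₁) = h/(m₂v₂)
m₁v₁ = m₂v₂
v₂ = v₁ · (m₁/m₂)

v₂ = 6.75 × 10^6 m/s × (9.11 × 10^-31 kg / 6.64 × 10^-27 kg)
v₂ = 9.26 × 10^2 m/s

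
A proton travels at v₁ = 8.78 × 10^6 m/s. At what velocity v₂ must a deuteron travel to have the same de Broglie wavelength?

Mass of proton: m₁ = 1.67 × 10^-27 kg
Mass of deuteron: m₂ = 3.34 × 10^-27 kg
v₂ = 4.39 × 10^6 m/s

For equal de Broglie wavelengths: λ₁ = λ₂

h/(m₁v₁) = h/(m₂v₂)
m₁v₁ = m₂v₂
v₂ = v₁ · (m₁/m₂)

v₂ = 8.78 × 10^6 m/s × (1.67 × 10^-27 kg / 3.34 × 10^-27 kg)
v₂ = 4.39 × 10^6 m/s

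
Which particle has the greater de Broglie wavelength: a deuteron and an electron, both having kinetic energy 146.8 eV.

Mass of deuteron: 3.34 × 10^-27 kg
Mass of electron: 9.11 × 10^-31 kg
The electron has the longer wavelength.

Using λ = h/√(2mKE):

For deuteron: λ₁ = h/√(2m₁KE) = 1.67 × 10^-12 m
For electron: λ₂ = h/√(2m₂KE) = 1.01 × 10^-10 m

Since λ ∝ 1/√m at constant kinetic energy, the lighter particle has the longer wavelength.

The electron has the longer de Broglie wavelength.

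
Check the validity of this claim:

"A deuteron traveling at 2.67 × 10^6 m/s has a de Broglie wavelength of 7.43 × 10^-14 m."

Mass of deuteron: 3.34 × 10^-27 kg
True

The claim is correct.

Using λ = h/(mv):
λ = (6.626 × 10^-34 J·s) / (3.34 × 10^-27 kg × 2.67 × 10^6 m/s)
λ = 7.43 × 10^-14 m

This matches the claimed value.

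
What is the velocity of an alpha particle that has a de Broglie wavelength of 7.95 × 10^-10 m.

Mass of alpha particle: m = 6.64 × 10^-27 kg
1.26 × 10^2 m/s

From the de Broglie relation λ = h/(mv), we solve for v:

v = h/(mλ)
v = (6.626 × 10^-34 J·s) / (6.64 × 10^-27 kg × 7.95 × 10^-10 m)
v = 1.26 × 10^2 m/s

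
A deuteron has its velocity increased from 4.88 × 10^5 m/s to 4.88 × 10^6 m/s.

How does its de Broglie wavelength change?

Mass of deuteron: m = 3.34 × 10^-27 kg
The wavelength decreases by a factor of 10.

Using λ = h/(mv):

Initial wavelength: λ₁ = h/(mv₁) = 4.07 × 10^-13 m
Final wavelength: λ₂ = h/(mv₂) = 4.07 × 10^-14 m

Since λ ∝ 1/v, when velocity increases by a factor of 10, the wavelength decreases by a factor of 10.

λ₂/λ₁ = v₁/v₂ = 1/10

The wavelength decreases by a factor of 10.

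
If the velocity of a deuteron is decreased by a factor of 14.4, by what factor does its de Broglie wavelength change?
The wavelength increases by a factor of 14.4.

From λ = h/(mv), the wavelength is inversely proportional to velocity:

λ ∝ 1/v

If v → v/14.4, then λ → 14.4λ

When velocity is decreased by a factor of 14.4, the wavelength increases by a factor of 14.4.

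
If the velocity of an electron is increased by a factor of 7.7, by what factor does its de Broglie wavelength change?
The wavelength decreases by a factor of 7.7.

From λ = h/(mv), the wavelength is inversely proportional to velocity:

λ ∝ 1/v

If v → 7.7v, then λ → λ/7.7

When velocity is increased by a factor of 7.7, the wavelength decreases by a factor of 7.7.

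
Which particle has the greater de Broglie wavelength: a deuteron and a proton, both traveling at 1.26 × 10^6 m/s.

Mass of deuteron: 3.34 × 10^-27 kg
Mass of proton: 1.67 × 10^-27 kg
The proton has the longer wavelength.

Using λ = h/(mv), since both particles have the same velocity, the wavelength depends only on mass.

For deuteron: λ₁ = h/(m₁v) = 1.57 × 10^-13 m
For proton: λ₂ = h/(m₂v) = 3.15 × 10^-13 m

Since λ ∝ 1/m at constant velocity, the lighter particle has the longer wavelength.

The proton has the longer de Broglie wavelength.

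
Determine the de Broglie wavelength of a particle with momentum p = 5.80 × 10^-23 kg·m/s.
1.14 × 10^-11 m

Using the de Broglie relation λ = h/p:

λ = h/p
λ = (6.626 × 10^-34 J·s) / (5.80 × 10^-23 kg·m/s)
λ = 1.14 × 10^-11 m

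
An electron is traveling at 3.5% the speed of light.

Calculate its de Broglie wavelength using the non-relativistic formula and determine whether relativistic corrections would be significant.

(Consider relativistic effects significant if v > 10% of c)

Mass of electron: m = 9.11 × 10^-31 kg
No, relativistic corrections are not needed.

Using the non-relativistic de Broglie formula λ = h/(mv):

v = 3.5% × c = 1.049 × 10^7 m/s

λ = h/(mv)
λ = (6.626 × 10^-34 J·s) / (9.11 × 10^-31 kg × 1.049 × 10^7 m/s)
λ = 6.93 × 10^-11 m

Since v = 3.5% of c < 10% of c, relativistic corrections are NOT significant and this non-relativistic result is a good approximation.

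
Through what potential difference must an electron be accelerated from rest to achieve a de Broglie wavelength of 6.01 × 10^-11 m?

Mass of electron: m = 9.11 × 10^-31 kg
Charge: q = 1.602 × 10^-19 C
416 V

From λ = h/√(2mqV), we solve for V:

λ² = h²/(2mqV)
V = h²/(2mqλ²)
V = (6.626 × 10^-34 J·s)² / (2 × 9.11 × 10^-31 kg × 1.602 × 10^-19 C × (6.01 × 10^-11 m)²)
V = 416 V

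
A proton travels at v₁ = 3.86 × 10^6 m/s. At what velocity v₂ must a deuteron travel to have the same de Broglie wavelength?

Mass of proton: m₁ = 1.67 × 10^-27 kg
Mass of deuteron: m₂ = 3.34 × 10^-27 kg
v₂ = 1.93 × 10^6 m/s

For equal de Broglie wavelengths: λ₁ = λ₂

h/(m₁v₁) = h/(m₂v₂)
m₁v₁ = m₂v₂
v₂ = v₁ · (m₁/m₂)

v₂ = 3.86 × 10^6 m/s × (1.67 × 10^-27 kg / 3.34 × 10^-27 kg)
v₂ = 1.93 × 10^6 m/s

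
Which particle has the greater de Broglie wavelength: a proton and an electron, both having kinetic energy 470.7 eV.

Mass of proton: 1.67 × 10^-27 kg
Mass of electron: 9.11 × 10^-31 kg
The electron has the longer wavelength.

Using λ = h/√(2mKE):

For proton: λ₁ = h/√(2m₁KE) = 1.32 × 10^-12 m
For electron: λ₂ = h/√(2m₂KE) = 5.65 × 10^-11 m

Since λ ∝ 1/√m at constant kinetic energy, the lighter particle has the longer wavelength.

The electron has the longer de Broglie wavelength.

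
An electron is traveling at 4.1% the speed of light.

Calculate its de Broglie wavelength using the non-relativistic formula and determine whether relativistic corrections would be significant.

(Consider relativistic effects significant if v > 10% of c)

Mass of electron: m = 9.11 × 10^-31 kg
No, relativistic corrections are not needed.

Using the non-relativistic de Broglie formula λ = h/(mv):

v = 4.1% × c = 1.229 × 10^7 m/s

λ = h/(mv)
λ = (6.626 × 10^-34 J·s) / (9.11 × 10^-31 kg × 1.229 × 10^7 m/s)
λ = 5.92 × 10^-11 m

Since v = 4.1% of c < 10% of c, relativistic corrections are NOT significant and this non-relativistic result is a good approximation.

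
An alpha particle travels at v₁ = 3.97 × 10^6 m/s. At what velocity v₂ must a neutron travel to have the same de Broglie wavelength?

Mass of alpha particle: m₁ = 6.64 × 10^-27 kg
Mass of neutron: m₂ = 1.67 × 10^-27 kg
v₂ = 1.58 × 10^7 m/s

For equal de Broglie wavelengths: λ₁ = λ₂

h/(m₁v₁) = h/(m₂v₂)
m₁v₁ = m₂v₂
v₂ = v₁ · (m₁/m₂)

v₂ = 3.97 × 10^6 m/s × (6.64 × 10^-27 kg / 1.67 × 10^-27 kg)
v₂ = 1.58 × 10^7 m/s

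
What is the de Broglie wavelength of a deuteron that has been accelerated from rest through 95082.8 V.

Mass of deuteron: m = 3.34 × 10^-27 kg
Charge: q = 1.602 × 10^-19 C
6.57 × 10^-14 m

When a particle is accelerated through voltage V, it gains kinetic energy KE = qV.

The de Broglie wavelength is then λ = h/√(2mqV):

λ = h/√(2mqV)
λ = (6.626 × 10^-34 J·s) / √(2 × 3.34 × 10^-27 kg × 1.602 × 10^-19 C × 95082.8 V)
λ = 6.57 × 10^-14 m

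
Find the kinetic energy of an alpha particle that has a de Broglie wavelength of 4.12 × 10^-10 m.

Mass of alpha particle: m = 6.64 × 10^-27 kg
1.95 × 10^-22 J (or 1.22 × 10^-3 eV)

From λ = h/√(2mKE), we solve for KE:

λ² = h²/(2mKE)
KE = h²/(2mλ²)
KE = (6.626 × 10^-34 J·s)² / (2 × 6.64 × 10^-27 kg × (4.12 × 10^-10 m)²)
KE = 1.95 × 10^-22 J
KE = 1.22 × 10^-3 eV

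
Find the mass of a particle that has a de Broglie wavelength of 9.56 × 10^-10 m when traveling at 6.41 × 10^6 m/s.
1.08 × 10^-31 kg

From the de Broglie relation λ = h/(mv), we solve for m:

m = h/(λv)
m = (6.626 × 10^-34 J·s) / (9.56 × 10^-10 m × 6.41 × 10^6 m/s)
m = 1.08 × 10^-31 kg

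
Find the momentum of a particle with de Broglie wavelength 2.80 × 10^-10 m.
2.37 × 10^-24 kg·m/s

From the de Broglie relation λ = h/p, we solve for p:

p = h/λ
p = (6.626 × 10^-34 J·s) / (2.80 × 10^-10 m)
p = 2.37 × 10^-24 kg·m/s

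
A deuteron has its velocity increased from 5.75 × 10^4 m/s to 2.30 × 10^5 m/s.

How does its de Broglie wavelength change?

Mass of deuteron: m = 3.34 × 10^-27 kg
The wavelength decreases by a factor of 4.

Using λ = h/(mv):

Initial wavelength: λ₁ = h/(mv₁) = 3.45 × 10^-12 m
Final wavelength: λ₂ = h/(mv₂) = 8.63 × 10^-13 m

Since λ ∝ 1/v, when velocity increases by a factor of 4, the wavelength decreases by a factor of 4.

λ₂/λ₁ = v₁/v₂ = 1/4

The wavelength decreases by a factor of 4.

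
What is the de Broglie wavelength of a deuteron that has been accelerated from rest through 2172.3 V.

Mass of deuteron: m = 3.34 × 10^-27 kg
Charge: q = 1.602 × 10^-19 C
4.35 × 10^-13 m

When a particle is accelerated through voltage V, it gains kinetic energy KE = qV.

The de Broglie wavelength is then λ = h/√(2mqV):

λ = h/√(2mqV)
λ = (6.626 × 10^-34 J·s) / √(2 × 3.34 × 10^-27 kg × 1.602 × 10^-19 C × 2172.3 V)
λ = 4.35 × 10^-13 m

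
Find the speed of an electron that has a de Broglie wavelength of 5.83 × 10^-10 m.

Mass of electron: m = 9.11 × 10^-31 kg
1.25 × 10^6 m/s

From the de Broglie relation λ = h/(mv), we solve for v:

v = h/(mλ)
v = (6.626 × 10^-34 J·s) / (9.11 × 10^-31 kg × 5.83 × 10^-10 m)
v = 1.25 × 10^6 m/s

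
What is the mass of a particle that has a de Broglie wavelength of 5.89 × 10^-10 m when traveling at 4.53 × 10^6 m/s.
2.48 × 10^-31 kg

From the de Broglie relation λ = h/(mv), we solve for m:

m = h/(λv)
m = (6.626 × 10^-34 J·s) / (5.89 × 10^-10 m × 4.53 × 10^6 m/s)
m = 2.48 × 10^-31 kg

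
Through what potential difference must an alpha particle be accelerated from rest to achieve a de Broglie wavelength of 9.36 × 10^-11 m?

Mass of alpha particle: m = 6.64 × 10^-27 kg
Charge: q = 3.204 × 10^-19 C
1.18 × 10^-2 V

From λ = h/√(2mqV), we solve for V:

λ² = h²/(2mqV)
V = h²/(2mqλ²)
V = (6.626 × 10^-34 J·s)² / (2 × 6.64 × 10^-27 kg × 3.204 × 10^-19 C × (9.36 × 10^-11 m)²)
V = 1.18 × 10^-2 V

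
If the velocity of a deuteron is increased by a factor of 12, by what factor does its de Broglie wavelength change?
The wavelength decreases by a factor of 12.

From λ = h/(mv), the wavelength is inversely proportional to velocity:

λ ∝ 1/v

If v → 12v, then λ → λ/12

When velocity is increased by a factor of 12, the wavelength decreases by a factor of 12.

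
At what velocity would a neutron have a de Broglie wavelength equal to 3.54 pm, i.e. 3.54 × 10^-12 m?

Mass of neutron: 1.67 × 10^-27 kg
1.12 × 10^5 m/s

From λ = h/(mv), solve for v:

v = h/(mλ)
v = (6.626 × 10^-34 J·s) / (1.67 × 10^-27 kg × 3.54 × 10^-12 m)
v = 1.12 × 10^5 m/s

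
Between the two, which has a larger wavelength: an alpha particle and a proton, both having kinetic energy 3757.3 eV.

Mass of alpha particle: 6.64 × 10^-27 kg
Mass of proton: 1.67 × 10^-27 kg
The proton has the longer wavelength.

Using λ = h/√(2mKE):

For alpha particle: λ₁ = h/√(2m₁KE) = 2.34 × 10^-13 m
For proton: λ₂ = h/√(2m₂KE) = 4.67 × 10^-13 m

Since λ ∝ 1/√m at constant kinetic energy, the lighter particle has the longer wavelength.

The proton has the longer de Broglie wavelength.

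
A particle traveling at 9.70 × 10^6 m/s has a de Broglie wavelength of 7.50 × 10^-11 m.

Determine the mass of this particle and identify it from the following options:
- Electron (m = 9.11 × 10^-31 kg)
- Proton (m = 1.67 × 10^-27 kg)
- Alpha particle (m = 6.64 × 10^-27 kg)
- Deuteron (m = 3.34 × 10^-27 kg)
The particle is an electron.

From λ = h/(mv), solve for mass:

m = h/(λv)
m = (6.626 × 10^-34 J·s) / (7.50 × 10^-11 m × 9.70 × 10^6 m/s)
m = 9.11 × 10^-31 kg

Comparing with the listed masses, this is closest to an electron.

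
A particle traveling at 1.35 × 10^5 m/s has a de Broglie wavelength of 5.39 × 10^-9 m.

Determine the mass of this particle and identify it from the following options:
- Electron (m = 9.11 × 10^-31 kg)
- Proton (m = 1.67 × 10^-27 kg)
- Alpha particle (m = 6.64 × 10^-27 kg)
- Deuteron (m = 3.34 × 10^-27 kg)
The particle is an electron.

From λ = h/(mv), solve for mass:

m = h/(λv)
m = (6.626 × 10^-34 J·s) / (5.39 × 10^-9 m × 1.35 × 10^5 m/s)
m = 9.11 × 10^-31 kg

Comparing with the listed masses, this is closest to an electron.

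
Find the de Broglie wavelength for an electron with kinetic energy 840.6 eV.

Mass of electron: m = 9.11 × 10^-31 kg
4.23 × 10^-11 m

Using λ = h/√(2mKE):

First convert KE to Joules: KE = 840.6 eV = 1.347 × 10^-16 J

λ = h/√(2mKE)
λ = (6.626 × 10^-34 J·s) / √(2 × 9.11 × 10^-31 kg × 1.347 × 10^-16 J)
λ = 4.23 × 10^-11 m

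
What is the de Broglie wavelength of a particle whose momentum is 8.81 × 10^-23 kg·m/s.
7.52 × 10^-12 m

Using the de Broglie relation λ = h/p:

λ = h/p
λ = (6.626 × 10^-34 J·s) / (8.81 × 10^-23 kg·m/s)
λ = 7.52 × 10^-12 m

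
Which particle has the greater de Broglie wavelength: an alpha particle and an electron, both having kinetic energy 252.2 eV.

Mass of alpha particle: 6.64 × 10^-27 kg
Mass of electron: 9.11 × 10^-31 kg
The electron has the longer wavelength.

Using λ = h/√(2mKE):

For alpha particle: λ₁ = h/√(2m₁KE) = 9.05 × 10^-13 m
For electron: λ₂ = h/√(2m₂KE) = 7.72 × 10^-11 m

Since λ ∝ 1/√m at constant kinetic energy, the lighter particle has the longer wavelength.

The electron has the longer de Broglie wavelength.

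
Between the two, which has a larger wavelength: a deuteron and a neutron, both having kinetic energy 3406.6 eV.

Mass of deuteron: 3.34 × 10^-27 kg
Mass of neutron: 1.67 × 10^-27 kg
The neutron has the longer wavelength.

Using λ = h/√(2mKE):

For deuteron: λ₁ = h/√(2m₁KE) = 3.47 × 10^-13 m
For neutron: λ₂ = h/√(2m₂KE) = 4.91 × 10^-13 m

Since λ ∝ 1/√m at constant kinetic energy, the lighter particle has the longer wavelength.

The neutron has the longer de Broglie wavelength.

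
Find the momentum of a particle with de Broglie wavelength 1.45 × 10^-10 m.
4.57 × 10^-24 kg·m/s

From the de Broglie relation λ = h/p, we solve for p:

p = h/λ
p = (6.626 × 10^-34 J·s) / (1.45 × 10^-10 m)
p = 4.57 × 10^-24 kg·m/s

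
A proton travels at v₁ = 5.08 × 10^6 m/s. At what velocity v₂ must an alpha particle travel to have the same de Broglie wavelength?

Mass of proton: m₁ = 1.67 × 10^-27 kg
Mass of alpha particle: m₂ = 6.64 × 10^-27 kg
v₂ = 1.28 × 10^6 m/s

For equal de Broglie wavelengths: λ₁ = λ₂

h/(m₁v₁) = h/(m₂v₂)
m₁v₁ = m₂v₂
v₂ = v₁ · (m₁/m₂)

v₂ = 5.08 × 10^6 m/s × (1.67 × 10^-27 kg / 6.64 × 10^-27 kg)
v₂ = 1.28 × 10^6 m/s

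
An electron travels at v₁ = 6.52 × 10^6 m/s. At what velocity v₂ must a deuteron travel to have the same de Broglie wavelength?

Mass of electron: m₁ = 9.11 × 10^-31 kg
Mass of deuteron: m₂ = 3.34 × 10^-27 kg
v₂ = 1.78 × 10^3 m/s

For equal de Broglie wavelengths: λ₁ = λ₂

h/(m₁v₁) = h/(m₂v₂)
m₁v₁ = m₂v₂
v₂ = v₁ · (m₁/m₂)

v₂ = 6.52 × 10^6 m/s × (9.11 × 10^-31 kg / 3.34 × 10^-27 kg)
v₂ = 1.78 × 10^3 m/s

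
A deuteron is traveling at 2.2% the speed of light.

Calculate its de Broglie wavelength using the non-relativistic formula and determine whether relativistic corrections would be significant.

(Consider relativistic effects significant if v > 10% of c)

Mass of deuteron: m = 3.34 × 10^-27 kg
No, relativistic corrections are not needed.

Using the non-relativistic de Broglie formula λ = h/(mv):

v = 2.2% × c = 6.595 × 10^6 m/s

λ = h/(mv)
λ = (6.626 × 10^-34 J·s) / (3.34 × 10^-27 kg × 6.595 × 10^6 m/s)
λ = 3.01 × 10^-14 m

Since v = 2.2% of c < 10% of c, relativistic corrections are NOT significant and this non-relativistic result is a good approximation.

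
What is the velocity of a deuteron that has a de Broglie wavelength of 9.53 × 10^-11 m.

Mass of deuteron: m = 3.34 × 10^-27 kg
2.08 × 10^3 m/s

From the de Broglie relation λ = h/(mv), we solve for v:

v = h/(mλ)
v = (6.626 × 10^-34 J·s) / (3.34 × 10^-27 kg × 9.53 × 10^-11 m)
v = 2.08 × 10^3 m/s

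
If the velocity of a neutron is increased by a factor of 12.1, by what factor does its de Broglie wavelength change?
The wavelength decreases by a factor of 12.1.

From λ = h/(mv), the wavelength is inversely proportional to velocity:

λ ∝ 1/v

If v → 12.1v, then λ → λ/12.1

When velocity is increased by a factor of 12.1, the wavelength decreases by a factor of 12.1.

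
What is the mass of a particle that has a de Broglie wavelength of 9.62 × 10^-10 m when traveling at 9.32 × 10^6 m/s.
7.39 × 10^-32 kg

From the de Broglie relation λ = h/(mv), we solve for m:

m = h/(λv)
m = (6.626 × 10^-34 J·s) / (9.62 × 10^-10 m × 9.32 × 10^6 m/s)
m = 7.39 × 10^-32 kg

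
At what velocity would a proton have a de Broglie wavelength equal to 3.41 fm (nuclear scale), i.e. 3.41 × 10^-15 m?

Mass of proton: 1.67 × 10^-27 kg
1.16 × 10^8 m/s

From λ = h/(mv), solve for v:

v = h/(mλ)
v = (6.626 × 10^-34 J·s) / (1.67 × 10^-27 kg × 3.41 × 10^-15 m)
v = 1.16 × 10^8 m/s

Note: This velocity is 38.8% of the speed of light, so relativistic corrections would be needed for a more accurate calculation.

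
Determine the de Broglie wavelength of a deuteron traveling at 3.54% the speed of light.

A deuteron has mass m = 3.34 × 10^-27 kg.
1.87 × 10^-14 m

Using the de Broglie relation λ = h/(mv):

v = 3.54% × c = 1.061 × 10^7 m/s

λ = h/(mv)
λ = (6.626 × 10^-34 J·s) / (3.34 × 10^-27 kg × 1.061 × 10^7 m/s)
λ = 1.87 × 10^-14 m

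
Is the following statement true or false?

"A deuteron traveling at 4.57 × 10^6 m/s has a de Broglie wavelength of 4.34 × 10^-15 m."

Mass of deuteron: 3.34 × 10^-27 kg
False

The claim is incorrect.

Using λ = h/(mv):
λ = (6.626 × 10^-34 J·s) / (3.34 × 10^-27 kg × 4.57 × 10^6 m/s)
λ = 4.34 × 10^-14 m

The actual wavelength differs from the claimed 4.34 × 10^-15 m.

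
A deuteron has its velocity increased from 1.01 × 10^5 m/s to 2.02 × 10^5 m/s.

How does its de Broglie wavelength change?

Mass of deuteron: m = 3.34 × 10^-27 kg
The wavelength decreases by a factor of 2.

Using λ = h/(mv):

Initial wavelength: λ₁ = h/(mv₁) = 1.96 × 10^-12 m
Final wavelength: λ₂ = h/(mv₂) = 9.82 × 10^-13 m

Since λ ∝ 1/v, when velocity increases by a factor of 2, the wavelength decreases by a factor of 2.

λ₂/λ₁ = v₁/v₂ = 1/2

The wavelength decreases by a factor of 2.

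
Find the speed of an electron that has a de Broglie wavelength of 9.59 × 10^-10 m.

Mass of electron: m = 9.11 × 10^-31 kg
7.58 × 10^5 m/s

From the de Broglie relation λ = h/(mv), we solve for v:

v = h/(mλ)
v = (6.626 × 10^-34 J·s) / (9.11 × 10^-31 kg × 9.59 × 10^-10 m)
v = 7.58 × 10^5 m/s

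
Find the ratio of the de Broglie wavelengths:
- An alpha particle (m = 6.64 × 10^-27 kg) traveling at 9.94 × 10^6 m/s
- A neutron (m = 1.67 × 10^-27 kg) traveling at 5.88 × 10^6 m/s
λ₁/λ₂ = 0.149

Using λ = h/(mv):

λ₁ = h/(m₁v₁) = 1.00 × 10^-14 m
λ₂ = h/(m₂v₂) = 6.75 × 10^-14 m

Ratio λ₁/λ₂ = (m₂v₂)/(m₁v₁)
         = (1.67 × 10^-27 kg × 5.88 × 10^6 m/s) / (6.64 × 10^-27 kg × 9.94 × 10^6 m/s)
         = 0.149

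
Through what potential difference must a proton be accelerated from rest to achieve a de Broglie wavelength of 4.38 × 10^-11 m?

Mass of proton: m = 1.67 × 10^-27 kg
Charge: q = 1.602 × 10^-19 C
4.28 × 10^-1 V

From λ = h/√(2mqV), we solve for V:

λ² = h²/(2mqV)
V = h²/(2mqλ²)
V = (6.626 × 10^-34 J·s)² / (2 × 1.67 × 10^-27 kg × 1.602 × 10^-19 C × (4.38 × 10^-11 m)²)
V = 4.28 × 10^-1 V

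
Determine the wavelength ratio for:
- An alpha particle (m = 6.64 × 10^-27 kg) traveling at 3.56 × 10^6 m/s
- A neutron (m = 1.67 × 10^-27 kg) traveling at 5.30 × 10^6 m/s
λ₁/λ₂ = 0.374

Using λ = h/(mv):

λ₁ = h/(m₁v₁) = 2.80 × 10^-14 m
λ₂ = h/(m₂v₂) = 7.49 × 10^-14 m

Ratio λ₁/λ₂ = (m₂v₂)/(m₁v₁)
         = (1.67 × 10^-27 kg × 5.30 × 10^6 m/s) / (6.64 × 10^-27 kg × 3.56 × 10^6 m/s)
         = 0.374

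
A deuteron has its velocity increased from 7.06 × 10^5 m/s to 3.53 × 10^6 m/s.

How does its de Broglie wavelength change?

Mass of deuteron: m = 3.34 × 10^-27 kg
The wavelength decreases by a factor of 5.

Using λ = h/(mv):

Initial wavelength: λ₁ = h/(mv₁) = 2.81 × 10^-13 m
Final wavelength: λ₂ = h/(mv₂) = 5.62 × 10^-14 m

Since λ ∝ 1/v, when velocity increases by a factor of 5, the wavelength decreases by a factor of 5.

λ₂/λ₁ = v₁/v₂ = 1/5

The wavelength decreases by a factor of 5.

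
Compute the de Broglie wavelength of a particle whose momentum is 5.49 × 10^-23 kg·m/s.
1.21 × 10^-11 m

Using the de Broglie relation λ = h/p:

λ = h/p
λ = (6.626 × 10^-34 J·s) / (5.49 × 10^-23 kg·m/s)
λ = 1.21 × 10^-11 m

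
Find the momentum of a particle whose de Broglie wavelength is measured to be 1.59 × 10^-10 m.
4.17 × 10^-24 kg·m/s

From the de Broglie relation λ = h/p, we solve for p:

p = h/λ
p = (6.626 × 10^-34 J·s) / (1.59 × 10^-10 m)
p = 4.17 × 10^-24 kg·m/s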